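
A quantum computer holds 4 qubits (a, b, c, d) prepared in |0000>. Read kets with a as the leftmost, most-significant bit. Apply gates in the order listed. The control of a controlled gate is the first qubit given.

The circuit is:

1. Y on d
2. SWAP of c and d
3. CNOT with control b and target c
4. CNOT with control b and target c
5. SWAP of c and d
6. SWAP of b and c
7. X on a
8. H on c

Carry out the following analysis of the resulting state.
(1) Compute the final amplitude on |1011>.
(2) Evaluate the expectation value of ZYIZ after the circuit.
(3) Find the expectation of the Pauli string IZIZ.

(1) The amplitude on |1011> is sqrt(2)*I/2.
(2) In the final state, ZYIZ has expectation 0.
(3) In the final state, IZIZ has expectation -1.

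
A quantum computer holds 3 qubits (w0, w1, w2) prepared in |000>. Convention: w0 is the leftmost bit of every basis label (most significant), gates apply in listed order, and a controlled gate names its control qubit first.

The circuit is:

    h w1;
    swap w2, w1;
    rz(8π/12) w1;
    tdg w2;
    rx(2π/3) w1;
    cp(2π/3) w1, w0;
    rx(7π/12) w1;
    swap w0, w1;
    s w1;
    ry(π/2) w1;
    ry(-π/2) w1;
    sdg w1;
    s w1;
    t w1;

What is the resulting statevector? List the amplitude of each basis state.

The resulting statevector has amplitude sqrt(4 - 2*sqrt(2))*exp(2*I*pi/3)/4 on |000>, sqrt(4 - 2*sqrt(2))*exp(5*I*pi/12)/4 on |001>, 0 on |010>, 0 on |011>, -sqrt(2*sqrt(2) + 4)*exp(I*pi/6)/4 on |100>, sqrt(2*sqrt(2) + 4)*exp(11*I*pi/12)/4 on |101>, 0 on |110>, 0 on |111>. Key observation: the block from step 9 through step 12 cancels to the identity and can be dropped.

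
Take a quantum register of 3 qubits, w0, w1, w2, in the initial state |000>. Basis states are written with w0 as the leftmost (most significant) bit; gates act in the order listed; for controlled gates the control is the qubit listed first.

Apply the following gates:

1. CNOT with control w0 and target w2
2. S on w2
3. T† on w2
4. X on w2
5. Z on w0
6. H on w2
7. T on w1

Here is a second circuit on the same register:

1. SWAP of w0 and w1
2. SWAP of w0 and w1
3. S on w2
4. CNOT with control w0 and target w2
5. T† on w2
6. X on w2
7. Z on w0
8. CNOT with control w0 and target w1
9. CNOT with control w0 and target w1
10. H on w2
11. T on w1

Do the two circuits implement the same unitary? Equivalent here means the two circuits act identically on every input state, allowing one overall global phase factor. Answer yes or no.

No: there is an input state on which the two circuits produce genuinely different outputs (not merely differing by a phase).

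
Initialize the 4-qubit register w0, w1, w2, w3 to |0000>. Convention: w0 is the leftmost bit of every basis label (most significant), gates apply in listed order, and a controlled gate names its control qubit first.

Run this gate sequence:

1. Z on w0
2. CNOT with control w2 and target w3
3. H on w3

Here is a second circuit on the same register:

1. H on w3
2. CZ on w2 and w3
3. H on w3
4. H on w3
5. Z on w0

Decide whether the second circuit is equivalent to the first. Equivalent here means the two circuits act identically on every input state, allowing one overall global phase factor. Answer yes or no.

Yes — the two circuits implement the same unitary up to a global phase.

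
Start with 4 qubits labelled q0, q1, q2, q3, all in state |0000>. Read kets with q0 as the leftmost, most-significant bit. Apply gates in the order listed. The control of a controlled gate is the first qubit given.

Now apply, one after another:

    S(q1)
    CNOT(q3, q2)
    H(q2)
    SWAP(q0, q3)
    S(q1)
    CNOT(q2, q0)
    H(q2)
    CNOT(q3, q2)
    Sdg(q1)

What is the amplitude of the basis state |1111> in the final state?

The final state's coefficient on |1111> equals 0.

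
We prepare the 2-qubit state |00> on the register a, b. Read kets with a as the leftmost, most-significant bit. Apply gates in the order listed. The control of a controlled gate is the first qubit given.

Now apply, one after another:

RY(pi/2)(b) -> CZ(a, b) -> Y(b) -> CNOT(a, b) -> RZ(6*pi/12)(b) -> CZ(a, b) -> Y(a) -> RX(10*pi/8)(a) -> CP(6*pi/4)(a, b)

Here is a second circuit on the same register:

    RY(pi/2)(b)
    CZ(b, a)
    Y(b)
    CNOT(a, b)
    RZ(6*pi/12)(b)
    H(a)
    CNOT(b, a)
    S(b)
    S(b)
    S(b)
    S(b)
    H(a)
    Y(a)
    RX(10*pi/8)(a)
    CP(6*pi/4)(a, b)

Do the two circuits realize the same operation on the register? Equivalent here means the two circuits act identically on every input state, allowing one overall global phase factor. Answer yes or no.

Yes: on every input state the two circuits agree up to one overall phase factor.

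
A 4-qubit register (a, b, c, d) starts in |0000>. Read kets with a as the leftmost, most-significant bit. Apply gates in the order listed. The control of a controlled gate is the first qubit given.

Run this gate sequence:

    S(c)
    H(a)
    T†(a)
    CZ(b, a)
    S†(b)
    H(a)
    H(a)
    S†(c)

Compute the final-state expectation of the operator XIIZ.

The expectation value of XIIZ is sqrt(2)/2.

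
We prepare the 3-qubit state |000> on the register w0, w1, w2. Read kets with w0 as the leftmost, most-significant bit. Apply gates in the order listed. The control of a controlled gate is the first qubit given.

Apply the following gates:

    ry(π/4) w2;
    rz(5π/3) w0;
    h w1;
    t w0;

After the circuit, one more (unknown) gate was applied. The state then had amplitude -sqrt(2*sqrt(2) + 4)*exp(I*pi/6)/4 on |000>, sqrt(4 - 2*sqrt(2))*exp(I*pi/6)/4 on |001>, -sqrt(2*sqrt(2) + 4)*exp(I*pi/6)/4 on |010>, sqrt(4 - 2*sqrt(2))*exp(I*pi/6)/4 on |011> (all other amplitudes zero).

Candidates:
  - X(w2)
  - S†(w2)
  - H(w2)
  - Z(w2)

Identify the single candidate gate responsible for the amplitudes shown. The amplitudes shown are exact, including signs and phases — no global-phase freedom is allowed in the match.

It was Z(w2) that produced the state shown.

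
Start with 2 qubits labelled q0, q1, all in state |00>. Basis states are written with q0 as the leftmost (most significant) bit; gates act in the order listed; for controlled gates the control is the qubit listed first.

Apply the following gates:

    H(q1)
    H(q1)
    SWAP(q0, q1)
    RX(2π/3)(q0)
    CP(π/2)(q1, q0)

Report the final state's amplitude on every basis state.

After the circuit, the state carries amplitude 1/2 on |00>, 0 on |01>, -sqrt(3)*I/2 on |10>, 0 on |11>. Key observation: gates 1-2 undo each other exactly, leaving only the rest of the circuit to track.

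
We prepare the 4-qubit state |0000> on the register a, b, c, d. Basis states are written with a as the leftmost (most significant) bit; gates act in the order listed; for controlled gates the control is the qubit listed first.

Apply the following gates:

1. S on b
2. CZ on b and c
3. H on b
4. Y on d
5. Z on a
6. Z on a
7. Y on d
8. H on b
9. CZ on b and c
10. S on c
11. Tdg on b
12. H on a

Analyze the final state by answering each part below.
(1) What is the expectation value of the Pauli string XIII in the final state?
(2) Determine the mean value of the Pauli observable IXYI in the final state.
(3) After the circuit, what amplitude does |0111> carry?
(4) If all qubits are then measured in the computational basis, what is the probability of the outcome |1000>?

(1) The observable XIII averages to 1. Key observation: the block from step 2 through step 9 cancels to the identity and can be dropped.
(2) The expectation value of IXYI is 0.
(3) |0111> carries amplitude 0 in the final state.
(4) Outcome |1000> occurs with probability 1/2.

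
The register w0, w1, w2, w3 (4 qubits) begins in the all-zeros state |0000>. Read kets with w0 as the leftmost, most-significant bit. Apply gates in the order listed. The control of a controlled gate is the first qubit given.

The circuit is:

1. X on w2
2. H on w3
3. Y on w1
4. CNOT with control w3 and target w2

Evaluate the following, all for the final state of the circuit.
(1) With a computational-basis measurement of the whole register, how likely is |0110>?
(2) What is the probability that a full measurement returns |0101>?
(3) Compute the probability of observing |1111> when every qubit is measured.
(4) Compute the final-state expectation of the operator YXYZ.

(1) Outcome |0110> occurs with probability 1/2.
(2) The probability of measuring |0101> is 1/2.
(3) Outcome |1111> occurs with probability 0.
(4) The observable YXYZ averages to 0.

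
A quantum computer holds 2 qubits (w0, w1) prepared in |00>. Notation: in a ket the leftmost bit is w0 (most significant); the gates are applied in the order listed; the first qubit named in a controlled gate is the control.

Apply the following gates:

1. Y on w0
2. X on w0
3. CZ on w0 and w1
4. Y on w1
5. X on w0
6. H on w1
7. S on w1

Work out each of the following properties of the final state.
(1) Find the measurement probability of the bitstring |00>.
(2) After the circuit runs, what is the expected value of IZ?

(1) A full measurement returns |00> with probability 0.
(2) The expectation value of IZ is 0.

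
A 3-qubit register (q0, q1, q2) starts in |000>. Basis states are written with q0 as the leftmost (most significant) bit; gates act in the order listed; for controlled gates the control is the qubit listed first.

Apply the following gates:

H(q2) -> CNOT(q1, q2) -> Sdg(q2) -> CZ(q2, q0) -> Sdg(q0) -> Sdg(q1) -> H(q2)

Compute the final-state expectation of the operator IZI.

The expectation value of IZI is 1.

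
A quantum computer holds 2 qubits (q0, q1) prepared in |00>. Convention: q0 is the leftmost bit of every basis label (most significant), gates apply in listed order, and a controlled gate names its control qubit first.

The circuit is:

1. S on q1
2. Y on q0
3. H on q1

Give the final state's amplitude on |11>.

The amplitude on |11> is sqrt(2)*I/2.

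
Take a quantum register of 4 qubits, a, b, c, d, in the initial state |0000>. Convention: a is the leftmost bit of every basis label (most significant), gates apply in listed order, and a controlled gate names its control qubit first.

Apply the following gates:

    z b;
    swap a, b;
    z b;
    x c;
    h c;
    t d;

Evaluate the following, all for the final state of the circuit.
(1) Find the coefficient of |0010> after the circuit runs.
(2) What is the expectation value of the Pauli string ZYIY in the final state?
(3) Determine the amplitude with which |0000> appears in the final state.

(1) The final state's coefficient on |0010> equals -sqrt(2)/2.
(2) The expectation value of ZYIY is 0.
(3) The final state's coefficient on |0000> equals sqrt(2)/2.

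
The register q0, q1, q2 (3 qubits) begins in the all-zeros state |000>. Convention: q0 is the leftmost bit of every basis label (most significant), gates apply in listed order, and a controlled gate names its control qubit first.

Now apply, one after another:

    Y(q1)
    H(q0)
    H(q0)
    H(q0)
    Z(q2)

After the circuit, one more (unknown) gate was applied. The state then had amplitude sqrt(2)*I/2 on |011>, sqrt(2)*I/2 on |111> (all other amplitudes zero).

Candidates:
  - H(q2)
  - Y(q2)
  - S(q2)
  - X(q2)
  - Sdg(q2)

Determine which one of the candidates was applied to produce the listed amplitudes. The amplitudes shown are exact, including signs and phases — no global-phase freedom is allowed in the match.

The applied gate was X(q2). Key observation: the block from step 3 through step 4 cancels to the identity and can be dropped.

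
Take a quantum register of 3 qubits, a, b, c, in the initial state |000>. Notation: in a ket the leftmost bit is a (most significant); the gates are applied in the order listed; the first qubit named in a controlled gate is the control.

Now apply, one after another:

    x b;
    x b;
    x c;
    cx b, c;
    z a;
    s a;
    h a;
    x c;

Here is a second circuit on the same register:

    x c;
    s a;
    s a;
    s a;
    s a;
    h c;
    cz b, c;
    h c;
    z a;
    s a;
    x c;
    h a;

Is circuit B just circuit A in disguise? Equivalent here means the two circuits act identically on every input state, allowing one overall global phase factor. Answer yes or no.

Yes: on every input state the two circuits agree up to one overall phase factor.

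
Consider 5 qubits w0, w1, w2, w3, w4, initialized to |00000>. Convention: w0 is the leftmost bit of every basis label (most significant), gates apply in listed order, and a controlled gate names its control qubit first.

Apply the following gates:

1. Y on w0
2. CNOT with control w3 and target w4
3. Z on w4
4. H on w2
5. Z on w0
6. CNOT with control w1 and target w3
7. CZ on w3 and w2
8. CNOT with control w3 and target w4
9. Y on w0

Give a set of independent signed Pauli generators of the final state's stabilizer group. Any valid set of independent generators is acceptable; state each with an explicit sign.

The final state is stabilized by the group generated by +IIXII, +ZIIII, +IZIII, +IIIZI, +IIIIZ; other independent generating sets are equally valid.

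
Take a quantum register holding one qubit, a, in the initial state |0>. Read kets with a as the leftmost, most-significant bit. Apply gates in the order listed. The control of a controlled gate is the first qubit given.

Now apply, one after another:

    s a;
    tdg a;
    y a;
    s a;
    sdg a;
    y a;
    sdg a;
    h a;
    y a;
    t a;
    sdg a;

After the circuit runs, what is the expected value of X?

The expectation value of X is -sqrt(2)/2.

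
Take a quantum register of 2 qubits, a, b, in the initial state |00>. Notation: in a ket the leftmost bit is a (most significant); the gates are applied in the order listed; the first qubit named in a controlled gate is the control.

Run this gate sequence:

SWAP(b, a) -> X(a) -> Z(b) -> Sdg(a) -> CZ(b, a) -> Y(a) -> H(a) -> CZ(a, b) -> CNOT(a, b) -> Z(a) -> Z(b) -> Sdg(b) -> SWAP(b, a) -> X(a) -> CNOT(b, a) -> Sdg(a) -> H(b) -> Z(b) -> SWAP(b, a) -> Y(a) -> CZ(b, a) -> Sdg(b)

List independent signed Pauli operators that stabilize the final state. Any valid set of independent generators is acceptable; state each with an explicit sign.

The final state is stabilized by the group generated by +YI, -IZ; other independent generating sets are equally valid.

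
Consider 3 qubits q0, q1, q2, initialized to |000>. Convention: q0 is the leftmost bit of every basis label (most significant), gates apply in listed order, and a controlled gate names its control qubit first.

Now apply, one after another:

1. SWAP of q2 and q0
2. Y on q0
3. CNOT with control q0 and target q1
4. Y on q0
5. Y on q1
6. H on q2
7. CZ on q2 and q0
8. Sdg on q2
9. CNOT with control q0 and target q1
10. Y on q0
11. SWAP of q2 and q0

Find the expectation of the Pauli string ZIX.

The expectation value of ZIX is 0.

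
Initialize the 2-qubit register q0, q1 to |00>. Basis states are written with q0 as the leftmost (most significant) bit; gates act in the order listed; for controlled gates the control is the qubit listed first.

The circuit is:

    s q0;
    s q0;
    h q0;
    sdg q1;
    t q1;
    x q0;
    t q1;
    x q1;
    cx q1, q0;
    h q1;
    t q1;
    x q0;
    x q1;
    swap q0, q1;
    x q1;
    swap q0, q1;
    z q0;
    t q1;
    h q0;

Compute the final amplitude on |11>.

The final state's coefficient on |11> equals sqrt(2)*exp(I*pi/4)/2.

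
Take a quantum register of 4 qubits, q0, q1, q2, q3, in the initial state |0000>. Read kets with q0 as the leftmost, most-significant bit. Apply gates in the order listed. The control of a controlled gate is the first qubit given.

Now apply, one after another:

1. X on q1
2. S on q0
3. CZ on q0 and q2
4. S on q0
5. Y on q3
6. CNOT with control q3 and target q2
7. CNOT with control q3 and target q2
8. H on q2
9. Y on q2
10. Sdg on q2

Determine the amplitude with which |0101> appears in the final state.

The final state's coefficient on |0101> equals sqrt(2)/2. Key observation: steps 6-7 multiply out to the identity, so the circuit reduces to the remaining gates.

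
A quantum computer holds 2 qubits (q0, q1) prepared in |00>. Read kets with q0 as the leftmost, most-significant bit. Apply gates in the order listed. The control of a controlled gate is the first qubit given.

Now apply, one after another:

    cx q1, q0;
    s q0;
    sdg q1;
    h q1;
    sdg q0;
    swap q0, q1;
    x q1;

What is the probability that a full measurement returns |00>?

The probability of measuring |00> is 0.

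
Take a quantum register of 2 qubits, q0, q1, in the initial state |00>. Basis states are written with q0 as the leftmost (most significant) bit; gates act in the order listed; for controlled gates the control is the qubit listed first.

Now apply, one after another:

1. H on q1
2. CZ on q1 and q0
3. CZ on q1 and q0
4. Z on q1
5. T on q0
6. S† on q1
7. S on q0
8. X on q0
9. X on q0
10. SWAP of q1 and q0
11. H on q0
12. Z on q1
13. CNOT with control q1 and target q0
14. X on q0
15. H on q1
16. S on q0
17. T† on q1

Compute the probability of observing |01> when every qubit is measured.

A full measurement returns |01> with probability 1/4. Key observation: the block from step 2 through step 3 cancels to the identity and can be dropped.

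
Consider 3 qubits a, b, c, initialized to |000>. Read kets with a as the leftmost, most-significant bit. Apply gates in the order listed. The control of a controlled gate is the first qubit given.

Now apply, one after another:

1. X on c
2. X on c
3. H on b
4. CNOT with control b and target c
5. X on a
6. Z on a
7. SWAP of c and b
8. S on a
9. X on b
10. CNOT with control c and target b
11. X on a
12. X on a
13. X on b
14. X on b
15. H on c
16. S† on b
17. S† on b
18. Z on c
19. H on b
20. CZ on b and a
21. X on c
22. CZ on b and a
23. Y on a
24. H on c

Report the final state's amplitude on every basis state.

The final amplitudes are 1/2 on |000>, -1/2 on |001>, -1/2 on |010>, 1/2 on |011>, 0 on |100>, 0 on |101>, 0 on |110>, 0 on |111>.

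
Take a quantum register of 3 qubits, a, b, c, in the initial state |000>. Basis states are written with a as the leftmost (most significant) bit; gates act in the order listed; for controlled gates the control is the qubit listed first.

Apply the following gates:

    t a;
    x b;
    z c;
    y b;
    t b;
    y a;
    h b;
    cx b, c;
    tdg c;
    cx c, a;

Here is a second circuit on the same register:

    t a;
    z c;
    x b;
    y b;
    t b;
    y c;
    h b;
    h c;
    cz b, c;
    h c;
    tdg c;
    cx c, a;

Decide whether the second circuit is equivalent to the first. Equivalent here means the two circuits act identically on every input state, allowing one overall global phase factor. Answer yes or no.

No: there is an input state on which the two circuits produce genuinely different outputs (not merely differing by a phase).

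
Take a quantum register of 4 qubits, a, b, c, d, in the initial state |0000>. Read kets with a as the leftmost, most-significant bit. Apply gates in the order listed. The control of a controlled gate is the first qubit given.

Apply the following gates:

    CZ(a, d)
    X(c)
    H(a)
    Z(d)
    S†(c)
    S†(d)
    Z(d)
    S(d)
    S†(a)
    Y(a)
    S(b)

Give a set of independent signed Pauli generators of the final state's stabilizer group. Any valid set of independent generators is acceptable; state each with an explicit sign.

The stabilizer group can be generated by -YIII, +IZII, -IIZI, +IIIZ, among other valid generating sets.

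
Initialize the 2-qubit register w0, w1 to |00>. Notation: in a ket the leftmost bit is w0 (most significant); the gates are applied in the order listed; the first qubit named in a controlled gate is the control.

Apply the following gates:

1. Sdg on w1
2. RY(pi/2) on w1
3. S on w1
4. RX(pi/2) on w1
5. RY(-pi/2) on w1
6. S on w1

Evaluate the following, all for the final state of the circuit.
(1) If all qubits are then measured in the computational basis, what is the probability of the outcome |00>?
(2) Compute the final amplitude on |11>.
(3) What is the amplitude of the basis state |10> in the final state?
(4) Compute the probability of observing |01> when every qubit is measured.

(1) Outcome |00> occurs with probability 1/2.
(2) The amplitude on |11> is 0.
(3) |10> carries amplitude 0 in the final state.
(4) A full measurement returns |01> with probability 1/2.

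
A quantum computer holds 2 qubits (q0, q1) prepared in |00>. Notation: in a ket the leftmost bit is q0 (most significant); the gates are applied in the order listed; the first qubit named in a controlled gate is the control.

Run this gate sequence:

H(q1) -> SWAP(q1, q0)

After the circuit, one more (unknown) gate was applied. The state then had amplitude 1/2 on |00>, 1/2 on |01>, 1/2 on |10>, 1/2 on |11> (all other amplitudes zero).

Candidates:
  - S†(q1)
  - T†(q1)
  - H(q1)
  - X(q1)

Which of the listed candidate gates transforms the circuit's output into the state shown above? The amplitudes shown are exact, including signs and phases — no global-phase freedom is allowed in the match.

The unique candidate consistent with the amplitudes is H(q1).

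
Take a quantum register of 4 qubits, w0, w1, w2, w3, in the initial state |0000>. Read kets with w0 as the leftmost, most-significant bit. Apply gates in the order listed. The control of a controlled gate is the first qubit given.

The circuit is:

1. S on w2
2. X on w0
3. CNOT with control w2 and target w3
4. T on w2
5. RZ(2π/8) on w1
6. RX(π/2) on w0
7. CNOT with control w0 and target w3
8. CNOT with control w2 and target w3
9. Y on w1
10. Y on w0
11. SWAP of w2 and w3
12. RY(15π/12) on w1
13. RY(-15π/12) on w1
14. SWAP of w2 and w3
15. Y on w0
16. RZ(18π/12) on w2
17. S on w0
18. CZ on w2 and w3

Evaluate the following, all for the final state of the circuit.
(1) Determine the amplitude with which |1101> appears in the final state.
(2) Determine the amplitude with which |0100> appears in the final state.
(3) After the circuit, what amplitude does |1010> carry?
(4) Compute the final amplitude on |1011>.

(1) |1101> carries amplitude sqrt(2)*exp(I*pi/8)/2 in the final state.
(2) |0100> carries amplitude -sqrt(2)*exp(I*pi/8)/2 in the final state.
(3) |1010> carries amplitude 0 in the final state.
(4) The final state's coefficient on |1011> equals 0.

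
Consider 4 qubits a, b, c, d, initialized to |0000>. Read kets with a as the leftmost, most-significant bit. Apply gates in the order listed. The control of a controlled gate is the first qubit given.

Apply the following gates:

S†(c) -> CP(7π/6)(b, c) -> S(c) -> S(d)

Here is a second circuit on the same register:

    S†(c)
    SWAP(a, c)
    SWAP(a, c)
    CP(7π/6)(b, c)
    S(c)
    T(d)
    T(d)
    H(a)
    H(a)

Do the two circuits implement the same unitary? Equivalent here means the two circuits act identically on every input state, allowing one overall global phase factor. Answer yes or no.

Yes: on every input state the two circuits agree up to one overall phase factor.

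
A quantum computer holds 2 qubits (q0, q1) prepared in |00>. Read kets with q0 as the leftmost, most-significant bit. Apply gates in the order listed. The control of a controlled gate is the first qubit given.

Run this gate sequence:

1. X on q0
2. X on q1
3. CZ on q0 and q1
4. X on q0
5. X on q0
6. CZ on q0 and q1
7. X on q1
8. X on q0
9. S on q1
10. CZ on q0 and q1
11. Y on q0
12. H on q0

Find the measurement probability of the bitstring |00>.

The probability of measuring |00> is 1/2. Key observation: the block from step 1 through step 8 cancels to the identity and can be dropped.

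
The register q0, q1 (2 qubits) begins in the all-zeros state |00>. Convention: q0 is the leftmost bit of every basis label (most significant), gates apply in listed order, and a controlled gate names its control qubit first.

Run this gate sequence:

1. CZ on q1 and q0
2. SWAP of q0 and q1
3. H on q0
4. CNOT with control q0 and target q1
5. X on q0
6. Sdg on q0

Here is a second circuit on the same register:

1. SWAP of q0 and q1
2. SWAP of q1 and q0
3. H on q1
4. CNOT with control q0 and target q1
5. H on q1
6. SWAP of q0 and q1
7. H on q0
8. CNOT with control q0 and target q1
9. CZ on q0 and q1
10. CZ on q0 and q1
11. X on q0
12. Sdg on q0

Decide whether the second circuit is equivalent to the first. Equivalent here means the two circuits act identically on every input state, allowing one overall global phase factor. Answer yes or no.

Yes — the two circuits implement the same unitary up to a global phase.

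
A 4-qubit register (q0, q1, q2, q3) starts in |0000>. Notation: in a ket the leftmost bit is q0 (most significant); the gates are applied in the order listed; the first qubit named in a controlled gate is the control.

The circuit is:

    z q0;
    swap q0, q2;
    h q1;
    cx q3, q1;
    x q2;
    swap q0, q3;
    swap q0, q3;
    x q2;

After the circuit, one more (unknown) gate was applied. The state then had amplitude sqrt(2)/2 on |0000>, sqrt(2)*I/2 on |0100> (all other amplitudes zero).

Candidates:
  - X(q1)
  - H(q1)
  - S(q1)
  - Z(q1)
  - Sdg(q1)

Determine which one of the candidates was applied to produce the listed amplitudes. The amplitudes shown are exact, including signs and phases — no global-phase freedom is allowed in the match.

The applied gate was S(q1). Key observation: steps 5-8 multiply out to the identity, so the circuit reduces to the remaining gates.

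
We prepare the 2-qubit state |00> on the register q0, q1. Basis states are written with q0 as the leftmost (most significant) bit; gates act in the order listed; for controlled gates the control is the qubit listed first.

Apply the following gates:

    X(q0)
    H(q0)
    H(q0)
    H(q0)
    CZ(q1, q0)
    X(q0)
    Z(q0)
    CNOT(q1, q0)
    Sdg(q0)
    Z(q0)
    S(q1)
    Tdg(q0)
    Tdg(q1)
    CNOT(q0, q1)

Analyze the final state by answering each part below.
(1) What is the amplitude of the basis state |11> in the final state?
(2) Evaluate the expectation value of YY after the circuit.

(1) The amplitude on |11> is -sqrt(2)*exp(I*pi/4)/2.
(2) The observable YY averages to -sqrt(2)/2.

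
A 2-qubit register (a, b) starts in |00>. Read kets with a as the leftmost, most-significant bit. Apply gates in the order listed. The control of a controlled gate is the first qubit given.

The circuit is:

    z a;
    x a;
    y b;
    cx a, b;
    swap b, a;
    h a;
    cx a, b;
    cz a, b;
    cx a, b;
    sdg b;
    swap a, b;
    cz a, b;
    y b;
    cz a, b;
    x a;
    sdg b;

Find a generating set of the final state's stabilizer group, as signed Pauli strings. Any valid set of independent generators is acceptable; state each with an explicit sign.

The final state is stabilized by the group generated by +IY, +ZI; other independent generating sets are equally valid.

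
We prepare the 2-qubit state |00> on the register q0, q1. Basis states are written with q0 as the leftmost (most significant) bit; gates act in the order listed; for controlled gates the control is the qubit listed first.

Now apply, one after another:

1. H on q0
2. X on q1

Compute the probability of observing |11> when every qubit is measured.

Outcome |11> occurs with probability 1/2.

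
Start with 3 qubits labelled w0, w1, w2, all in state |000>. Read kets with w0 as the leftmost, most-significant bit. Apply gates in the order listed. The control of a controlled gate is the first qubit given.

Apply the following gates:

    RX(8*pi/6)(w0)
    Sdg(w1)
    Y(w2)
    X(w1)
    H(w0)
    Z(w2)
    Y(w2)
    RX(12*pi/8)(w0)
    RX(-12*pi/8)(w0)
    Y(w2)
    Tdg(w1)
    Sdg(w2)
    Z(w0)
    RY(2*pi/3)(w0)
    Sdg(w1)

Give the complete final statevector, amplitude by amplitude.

After the circuit, the state carries amplitude (-sqrt(6) + 3*sqrt(2) + sqrt(2)*I + sqrt(6)*I)*exp(3*I*pi/4)/8 on |011>, (-3*sqrt(2) - sqrt(6) - sqrt(2)*I + sqrt(6)*I)*exp(3*I*pi/4)/8 on |111>, and 0 on every other basis state. Key observation: steps 7-10 multiply out to the identity, so the circuit reduces to the remaining gates.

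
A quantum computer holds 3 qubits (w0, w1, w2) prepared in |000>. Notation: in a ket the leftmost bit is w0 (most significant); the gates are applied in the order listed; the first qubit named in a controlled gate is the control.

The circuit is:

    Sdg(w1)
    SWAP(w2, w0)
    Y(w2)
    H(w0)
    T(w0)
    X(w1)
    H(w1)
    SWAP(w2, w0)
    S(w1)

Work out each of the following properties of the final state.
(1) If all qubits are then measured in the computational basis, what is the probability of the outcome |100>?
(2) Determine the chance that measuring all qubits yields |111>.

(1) Outcome |100> occurs with probability 1/4.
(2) Outcome |111> occurs with probability 1/4.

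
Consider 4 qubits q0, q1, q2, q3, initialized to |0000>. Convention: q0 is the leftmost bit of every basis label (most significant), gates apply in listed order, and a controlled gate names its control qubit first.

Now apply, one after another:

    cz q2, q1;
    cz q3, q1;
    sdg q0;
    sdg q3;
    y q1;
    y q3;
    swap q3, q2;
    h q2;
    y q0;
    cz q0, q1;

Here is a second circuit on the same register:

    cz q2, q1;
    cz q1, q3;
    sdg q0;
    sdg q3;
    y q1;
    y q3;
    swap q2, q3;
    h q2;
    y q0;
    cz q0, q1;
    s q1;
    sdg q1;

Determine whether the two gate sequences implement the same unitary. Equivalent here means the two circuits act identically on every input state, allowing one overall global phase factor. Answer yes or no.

Yes: on every input state the two circuits agree up to one overall phase factor.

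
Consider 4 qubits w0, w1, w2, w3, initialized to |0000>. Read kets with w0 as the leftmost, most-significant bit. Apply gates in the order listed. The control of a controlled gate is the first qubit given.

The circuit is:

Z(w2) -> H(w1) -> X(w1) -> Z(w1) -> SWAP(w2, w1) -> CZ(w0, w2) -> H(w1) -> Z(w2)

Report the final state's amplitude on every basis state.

After the circuit, the state carries amplitude 1/2 on |0000>, 1/2 on |0010>, 1/2 on |0100>, 1/2 on |0110>, and 0 on every other basis state.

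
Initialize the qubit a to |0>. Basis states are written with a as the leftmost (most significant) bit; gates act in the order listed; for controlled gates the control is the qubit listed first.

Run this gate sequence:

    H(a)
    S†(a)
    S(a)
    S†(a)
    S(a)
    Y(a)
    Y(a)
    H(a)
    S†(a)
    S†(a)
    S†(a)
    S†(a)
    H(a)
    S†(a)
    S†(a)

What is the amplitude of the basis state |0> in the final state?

|0> carries amplitude sqrt(2)/2 in the final state. Key observation: steps 2-5 multiply out to the identity, so the circuit reduces to the remaining gates.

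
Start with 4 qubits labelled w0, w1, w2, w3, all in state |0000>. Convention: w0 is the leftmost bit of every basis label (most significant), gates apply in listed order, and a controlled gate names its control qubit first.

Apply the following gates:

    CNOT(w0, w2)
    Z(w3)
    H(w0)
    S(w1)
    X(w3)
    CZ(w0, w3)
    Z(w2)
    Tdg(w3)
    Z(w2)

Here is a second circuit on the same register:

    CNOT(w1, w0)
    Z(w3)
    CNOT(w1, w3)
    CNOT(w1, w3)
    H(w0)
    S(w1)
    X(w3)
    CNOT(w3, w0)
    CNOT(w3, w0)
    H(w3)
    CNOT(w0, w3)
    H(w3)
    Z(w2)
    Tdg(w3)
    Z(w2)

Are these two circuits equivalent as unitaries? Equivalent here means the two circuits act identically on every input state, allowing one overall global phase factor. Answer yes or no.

No: there is an input state on which the two circuits produce genuinely different outputs (not merely differing by a phase).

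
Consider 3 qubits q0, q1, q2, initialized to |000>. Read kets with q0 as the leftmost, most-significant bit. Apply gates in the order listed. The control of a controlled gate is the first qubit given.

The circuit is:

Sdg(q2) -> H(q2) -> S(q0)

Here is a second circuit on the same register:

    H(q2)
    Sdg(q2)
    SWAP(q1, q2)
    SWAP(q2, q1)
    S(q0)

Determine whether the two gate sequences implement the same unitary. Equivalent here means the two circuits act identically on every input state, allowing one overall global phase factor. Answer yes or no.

No, they are not equivalent — no single phase factor reconciles the two unitaries.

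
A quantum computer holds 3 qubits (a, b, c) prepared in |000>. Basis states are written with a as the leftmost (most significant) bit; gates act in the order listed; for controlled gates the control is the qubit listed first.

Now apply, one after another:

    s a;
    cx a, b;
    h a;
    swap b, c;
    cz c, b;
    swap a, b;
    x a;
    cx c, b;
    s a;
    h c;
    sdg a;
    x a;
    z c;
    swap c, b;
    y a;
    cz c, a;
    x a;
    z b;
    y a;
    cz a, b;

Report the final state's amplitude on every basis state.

The final amplitudes are 0 on |000>, 0 on |001>, 0 on |010>, 0 on |011>, -1/2 on |100>, 1/2 on |101>, 1/2 on |110>, -1/2 on |111>.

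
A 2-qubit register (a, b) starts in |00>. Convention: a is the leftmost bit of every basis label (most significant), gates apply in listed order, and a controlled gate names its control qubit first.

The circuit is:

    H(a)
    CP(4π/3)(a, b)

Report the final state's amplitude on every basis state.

The resulting statevector has amplitude sqrt(2)/2 on |00>, 0 on |01>, sqrt(2)/2 on |10>, 0 on |11>.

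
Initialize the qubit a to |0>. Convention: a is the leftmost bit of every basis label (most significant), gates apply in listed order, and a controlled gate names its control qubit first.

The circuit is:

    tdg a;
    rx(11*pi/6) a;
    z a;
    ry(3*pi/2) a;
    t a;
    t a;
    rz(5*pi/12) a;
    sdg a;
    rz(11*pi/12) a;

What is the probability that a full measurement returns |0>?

A full measurement returns |0> with probability 1/2.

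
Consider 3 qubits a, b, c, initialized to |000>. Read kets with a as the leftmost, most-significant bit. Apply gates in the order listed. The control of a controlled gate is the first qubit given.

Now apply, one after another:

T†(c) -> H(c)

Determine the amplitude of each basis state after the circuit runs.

The final amplitudes are sqrt(2)/2 on |000>, sqrt(2)/2 on |001>, and 0 on every other basis state.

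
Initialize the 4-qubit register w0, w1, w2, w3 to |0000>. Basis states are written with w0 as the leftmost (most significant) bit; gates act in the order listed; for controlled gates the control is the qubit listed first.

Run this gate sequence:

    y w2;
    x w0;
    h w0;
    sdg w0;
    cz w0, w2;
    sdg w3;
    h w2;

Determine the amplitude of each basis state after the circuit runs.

After the circuit, the state carries amplitude I/2 on |0000>, -I/2 on |0010>, 1/2 on |1000>, -1/2 on |1010>, and 0 on every other basis state.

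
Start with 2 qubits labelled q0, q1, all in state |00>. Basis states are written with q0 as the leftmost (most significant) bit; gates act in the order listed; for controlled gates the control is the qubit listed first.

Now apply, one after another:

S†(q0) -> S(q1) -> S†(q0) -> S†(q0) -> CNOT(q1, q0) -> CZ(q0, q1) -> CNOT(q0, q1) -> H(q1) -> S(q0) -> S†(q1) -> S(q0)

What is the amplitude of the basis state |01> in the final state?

The amplitude on |01> is -sqrt(2)*I/2.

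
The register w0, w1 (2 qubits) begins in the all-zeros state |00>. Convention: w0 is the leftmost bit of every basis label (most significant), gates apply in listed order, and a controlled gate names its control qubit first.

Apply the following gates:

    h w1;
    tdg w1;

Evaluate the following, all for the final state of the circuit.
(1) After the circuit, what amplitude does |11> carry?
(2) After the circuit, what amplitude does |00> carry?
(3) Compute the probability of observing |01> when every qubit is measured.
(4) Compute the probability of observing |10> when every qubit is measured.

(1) |11> carries amplitude 0 in the final state.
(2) The final state's coefficient on |00> equals sqrt(2)/2.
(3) A full measurement returns |01> with probability 1/2.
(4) Outcome |10> occurs with probability 0.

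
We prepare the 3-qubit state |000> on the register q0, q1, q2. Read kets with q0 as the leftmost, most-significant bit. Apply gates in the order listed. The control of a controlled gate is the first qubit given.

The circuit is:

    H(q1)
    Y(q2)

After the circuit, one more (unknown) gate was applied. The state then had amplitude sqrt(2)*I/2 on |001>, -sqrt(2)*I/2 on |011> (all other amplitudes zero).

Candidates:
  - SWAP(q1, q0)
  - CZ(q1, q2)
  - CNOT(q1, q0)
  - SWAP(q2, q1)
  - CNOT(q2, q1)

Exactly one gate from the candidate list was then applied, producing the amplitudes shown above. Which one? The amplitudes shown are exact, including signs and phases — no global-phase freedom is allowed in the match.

It was CZ(q1, q2) that produced the state shown.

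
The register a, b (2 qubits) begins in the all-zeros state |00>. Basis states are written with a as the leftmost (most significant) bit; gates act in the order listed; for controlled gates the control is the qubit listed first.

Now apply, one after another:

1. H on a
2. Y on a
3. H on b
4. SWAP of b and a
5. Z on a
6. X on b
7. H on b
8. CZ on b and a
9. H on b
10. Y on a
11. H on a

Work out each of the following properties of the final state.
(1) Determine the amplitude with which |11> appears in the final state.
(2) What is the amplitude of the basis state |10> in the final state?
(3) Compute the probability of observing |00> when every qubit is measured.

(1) The amplitude on |11> is -sqrt(2)/2.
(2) The final state's coefficient on |10> equals sqrt(2)/2.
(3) Outcome |00> occurs with probability 0.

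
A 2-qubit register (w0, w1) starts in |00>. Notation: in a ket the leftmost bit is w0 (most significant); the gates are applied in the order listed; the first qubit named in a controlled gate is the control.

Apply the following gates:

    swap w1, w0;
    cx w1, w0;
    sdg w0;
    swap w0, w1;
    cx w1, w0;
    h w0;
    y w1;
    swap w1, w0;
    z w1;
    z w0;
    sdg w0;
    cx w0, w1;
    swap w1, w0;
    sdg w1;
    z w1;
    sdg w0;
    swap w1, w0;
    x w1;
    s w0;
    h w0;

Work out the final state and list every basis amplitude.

After the circuit, the state carries amplitude -I/2 on |00>, -1/2 on |01>, I/2 on |10>, 1/2 on |11>.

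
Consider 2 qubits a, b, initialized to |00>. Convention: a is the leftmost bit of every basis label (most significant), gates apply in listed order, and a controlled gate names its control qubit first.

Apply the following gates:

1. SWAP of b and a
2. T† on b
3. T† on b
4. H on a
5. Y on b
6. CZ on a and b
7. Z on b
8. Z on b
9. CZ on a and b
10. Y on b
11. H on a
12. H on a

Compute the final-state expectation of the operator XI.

The expectation value of XI is 1.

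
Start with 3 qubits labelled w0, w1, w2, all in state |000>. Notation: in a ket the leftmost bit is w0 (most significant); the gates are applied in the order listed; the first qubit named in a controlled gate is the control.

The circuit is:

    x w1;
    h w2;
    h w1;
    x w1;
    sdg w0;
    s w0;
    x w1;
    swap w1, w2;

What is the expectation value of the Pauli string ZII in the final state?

The observable ZII averages to 1. Key observation: the block from step 4 through step 7 cancels to the identity and can be dropped.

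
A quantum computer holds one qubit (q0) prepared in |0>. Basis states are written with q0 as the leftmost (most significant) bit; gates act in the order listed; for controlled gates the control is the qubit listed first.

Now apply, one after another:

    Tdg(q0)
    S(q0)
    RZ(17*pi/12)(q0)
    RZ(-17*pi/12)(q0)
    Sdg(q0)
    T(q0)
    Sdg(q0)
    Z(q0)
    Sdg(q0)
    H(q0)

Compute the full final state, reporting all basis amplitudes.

The final amplitudes are sqrt(2)/2 on |0>, sqrt(2)/2 on |1>.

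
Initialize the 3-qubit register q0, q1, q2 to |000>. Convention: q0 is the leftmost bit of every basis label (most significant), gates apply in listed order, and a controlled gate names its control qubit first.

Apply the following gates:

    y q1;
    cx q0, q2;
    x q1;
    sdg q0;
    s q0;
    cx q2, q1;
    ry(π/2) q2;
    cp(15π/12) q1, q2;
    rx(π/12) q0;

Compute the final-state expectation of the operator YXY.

The expectation value of YXY is 0.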